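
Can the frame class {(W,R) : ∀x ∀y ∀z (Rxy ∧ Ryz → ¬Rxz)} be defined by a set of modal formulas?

Not modally definable

Any modally definable frame class is closed under surjective bounded morphisms.
The 7-cycle (worlds s,t,u,v,w,x,y with s→t→u→v→w→x→y→s) is intransitive. Mapping every world to a single reflexive point • is a surjective bounded morphism; the reflexive point is not intransitive (R••∧R•• but R••).
So the class is not modally definable.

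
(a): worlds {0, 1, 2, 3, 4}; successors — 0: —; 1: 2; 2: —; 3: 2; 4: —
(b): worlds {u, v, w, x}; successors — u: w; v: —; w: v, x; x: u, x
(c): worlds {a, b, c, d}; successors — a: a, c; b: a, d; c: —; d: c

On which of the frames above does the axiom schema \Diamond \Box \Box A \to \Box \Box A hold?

This is the axiom for a generalized confluence (Geach) condition; its first-order frame correspondent is \forall x \forall y \forall z ((xRy \wedge x R^2 z) \to \exists w (y R^2 w \wedge z = w)).
(a): condition met.
(b): fails — uRw, uR²v but no t with wR²t and v=t.
(c): fails — aRc, aR²a but no w with cR²w and a=w.
Valid on: (a).

(a)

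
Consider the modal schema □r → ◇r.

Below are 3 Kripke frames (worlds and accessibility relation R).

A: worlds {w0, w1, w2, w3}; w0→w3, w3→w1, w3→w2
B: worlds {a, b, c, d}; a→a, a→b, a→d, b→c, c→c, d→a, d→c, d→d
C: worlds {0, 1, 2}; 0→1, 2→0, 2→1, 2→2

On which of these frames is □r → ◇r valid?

B

This is the axiom for seriality; its first-order frame correspondent is ∀x ∃y Rxy.
A: fails — world w1 has no successor.
B: ✓.
C: fails — world 1 has no successor.
Valid on: B.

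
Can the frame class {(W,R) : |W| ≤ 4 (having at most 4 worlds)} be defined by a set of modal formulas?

Not definable by any modal formula

If a class were modally definable it would be closed under disjoint unions (Goldblatt–Thomason).
Any modal formula valid on each of 5 disjoint one-world frames is valid on their disjoint union (validity is preserved under disjoint unions). Each one-world frame has |W|=1≤4, but the union has |W|=5.
So no modal formula (or set of formulas) defines exactly the |W|≤4 frames.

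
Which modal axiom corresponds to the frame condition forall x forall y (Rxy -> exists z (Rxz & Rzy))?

This is density; the standard corresponding axiom is C4: □□p → □p.
Suppose □□p→□p is valid. Take Rxy and set V(p)={w : xR²w}. Then □□p at x, so □p at x, so p at y, i.e. ∃z(Rxz∧Rzy).

□□p → □p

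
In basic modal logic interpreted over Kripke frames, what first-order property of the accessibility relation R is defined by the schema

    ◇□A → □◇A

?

convergence

Suppose ◇□A→□◇A is valid. Take Rxy, Rxz and set V(A)={w : Ryw}. Then □A at y so ◇□A at x, so □◇A at x, so ◇A at z, giving w with Rzw and Ryw.
The converse is a direct semantic check.
So the correspondent is convergence.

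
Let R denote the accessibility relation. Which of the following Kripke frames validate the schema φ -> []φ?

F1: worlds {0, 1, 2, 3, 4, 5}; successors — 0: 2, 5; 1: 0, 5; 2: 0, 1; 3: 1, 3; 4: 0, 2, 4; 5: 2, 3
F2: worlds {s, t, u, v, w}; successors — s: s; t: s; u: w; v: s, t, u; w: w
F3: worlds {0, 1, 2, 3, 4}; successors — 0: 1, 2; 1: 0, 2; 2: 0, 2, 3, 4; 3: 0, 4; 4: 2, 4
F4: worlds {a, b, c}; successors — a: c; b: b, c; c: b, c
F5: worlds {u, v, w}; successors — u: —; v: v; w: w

The schema corresponds to a generalized confluence (Geach) condition: forall x forall z (xRz -> exists w (x = w & z = w)).
F1: fails — 0R2 but 0 ≠ 2.
F2: fails — tRs but t ≠ s.
F3: fails — 0R1 but 0 ≠ 1.
F4: fails — aRc but a ≠ c.
F5: condition met.

F5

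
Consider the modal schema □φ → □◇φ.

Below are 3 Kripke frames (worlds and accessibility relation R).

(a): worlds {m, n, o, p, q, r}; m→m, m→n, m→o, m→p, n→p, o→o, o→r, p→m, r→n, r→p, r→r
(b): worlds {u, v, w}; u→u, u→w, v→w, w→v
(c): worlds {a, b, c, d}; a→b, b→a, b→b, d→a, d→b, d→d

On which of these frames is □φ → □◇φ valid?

(c)

The schema corresponds to a generalized confluence (Geach) condition: ∀x ∀z (xRz → ∃w (xRw ∧ zRw)).
(a): fails — nRp but no w with nRw and pRw.
(b): fails — uRw but no t with uRt and wRt.
(c): condition met.
Valid on: (c).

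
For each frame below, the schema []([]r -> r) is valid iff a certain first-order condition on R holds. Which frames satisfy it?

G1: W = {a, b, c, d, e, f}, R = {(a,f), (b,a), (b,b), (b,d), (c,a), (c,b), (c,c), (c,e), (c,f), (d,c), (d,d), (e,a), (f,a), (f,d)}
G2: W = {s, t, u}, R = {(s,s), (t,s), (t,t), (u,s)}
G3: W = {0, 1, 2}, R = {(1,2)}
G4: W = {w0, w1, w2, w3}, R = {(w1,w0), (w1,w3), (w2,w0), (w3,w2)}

This is the axiom for shift-reflexivity; its first-order frame correspondent is forall x forall y (Rxy -> Ryy).
G1: fails — Rcf but not Rff.
G2: condition met.
G3: fails — R12 but not R22.
G4: fails — Rw1w0 but not Rw0w0.
Valid on: G2.

G2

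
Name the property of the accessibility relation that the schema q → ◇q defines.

Reflexivity

This is frame-equivalent to □q → q (substitute ¬q for q and contrapose).
Suppose □q→q is valid. At any x set V(q)={w : Rxw}. Then □q holds at x, so q holds at x, i.e. Rxx.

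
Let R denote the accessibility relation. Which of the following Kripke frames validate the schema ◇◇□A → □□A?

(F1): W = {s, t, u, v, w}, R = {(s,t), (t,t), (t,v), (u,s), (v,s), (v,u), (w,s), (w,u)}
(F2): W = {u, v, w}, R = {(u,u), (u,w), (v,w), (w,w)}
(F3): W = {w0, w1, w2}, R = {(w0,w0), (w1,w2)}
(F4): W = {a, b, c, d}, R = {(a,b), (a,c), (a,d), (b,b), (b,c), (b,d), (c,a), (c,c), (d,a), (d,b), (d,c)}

(F3)

The schema corresponds to a generalized confluence (Geach) condition: ∀x ∀y ∀z ((xR²y ∧ xR²z) → ∃w (yRw ∧ z = w)).
(F1): fails — sR²v, sR²t but no w* with vRw* and t=w*.
(F2): fails — uR²w, uR²u but no t with wRt and u=t.
(F3): condition met.
(F4): fails — aR²a, aR²a but no w with aRw and a=w.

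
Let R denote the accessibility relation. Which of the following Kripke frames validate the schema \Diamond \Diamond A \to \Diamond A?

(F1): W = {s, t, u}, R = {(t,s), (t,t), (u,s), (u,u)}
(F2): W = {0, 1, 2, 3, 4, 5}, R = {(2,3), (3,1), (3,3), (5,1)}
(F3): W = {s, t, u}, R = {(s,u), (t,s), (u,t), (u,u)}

(F1)

The schema corresponds to transitivity: \forall x \forall y \forall z (Rxy \wedge Ryz \to Rxz).
(F1): ✓.
(F2): fails — R23 and R31 but not R21.
(F3): fails — Rsu and Rut but not Rst.
Valid on: (F1).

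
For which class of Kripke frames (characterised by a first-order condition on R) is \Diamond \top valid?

seriality: \forall x \exists y Rxy

This is a form of the D axiom.
Its frame correspondent is seriality — \forall x \exists y Rxy.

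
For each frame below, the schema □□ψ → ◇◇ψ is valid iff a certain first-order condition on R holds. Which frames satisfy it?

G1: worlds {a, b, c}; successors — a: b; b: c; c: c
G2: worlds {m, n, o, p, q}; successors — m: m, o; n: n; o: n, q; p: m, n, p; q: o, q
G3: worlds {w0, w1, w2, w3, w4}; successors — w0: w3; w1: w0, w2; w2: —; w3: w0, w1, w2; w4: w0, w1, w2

G1, G2

The schema corresponds to a generalized confluence (Geach) condition: ∀x ∃w (xR²w ∧ xR²w).
G1: ✓.
G2: ✓.
G3: fails — at w2 but no w with w2R²w and w2R²w.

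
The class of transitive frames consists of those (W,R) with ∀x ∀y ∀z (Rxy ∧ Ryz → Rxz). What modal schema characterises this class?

This is transitivity; the standard corresponding axiom is 4: □q → □□q.
Suppose □q→□□q is valid. Take Rxy, Ryz and set V(q)={w : Rxw}. Then □q at x, so □□q at x, so □q at y, so q at z, i.e. Rxz.

□q → □□q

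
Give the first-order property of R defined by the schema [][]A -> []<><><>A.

forall x forall z (xRz -> exists w (x R^2 w & z R^3 w))

This is a Sahlqvist (Geach-type) schema ◇^0□^2A → □^1◇^3A.
First-order correspondent: forall x forall z (xRz -> exists w (x R^2 w & z R^3 w)).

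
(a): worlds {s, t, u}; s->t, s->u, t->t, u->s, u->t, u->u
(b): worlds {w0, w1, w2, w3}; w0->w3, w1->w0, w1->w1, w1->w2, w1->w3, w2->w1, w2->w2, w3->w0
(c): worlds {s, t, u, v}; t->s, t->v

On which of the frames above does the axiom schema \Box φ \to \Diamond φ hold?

(a), (b)

Frame correspondent (Sahlqvist): \forall x \exists y Rxy — i.e. seriality.
(a): satisfies the condition.
(b): satisfies the condition.
(c): fails — world s has no successor.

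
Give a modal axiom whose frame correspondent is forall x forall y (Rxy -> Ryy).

This is shift-reflexivity; the standard corresponding axiom is T□: □(□ψ → ψ).
Suppose □(□ψ→ψ) is valid. Take Rxy and set V(ψ)={w : Ryw}. Then at y, □ψ holds; since □(□ψ→ψ) at x, □ψ→ψ at y, so ψ at y, i.e. Ryy.

□(□ψ → ψ)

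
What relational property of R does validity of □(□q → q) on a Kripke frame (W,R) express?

Suppose □(□q→q) is valid. Take Rxy and set V(q)={w : Ryw}. Then at y, □q holds; since □(□q→q) at x, □q→q at y, so q at y, i.e. Ryy.
Conversely, any frame satisfying ∀x ∀y (Rxy → Ryy) validates the schema.
Frame condition: ∀x ∀y (Rxy → Ryy).

shift-reflexivity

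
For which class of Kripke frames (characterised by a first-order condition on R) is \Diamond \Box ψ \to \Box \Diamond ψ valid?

Suppose ◇□ψ→□◇ψ is valid. Take Rxy, Rxz and set V(ψ)={w : Ryw}. Then □ψ at y so ◇□ψ at x, so □◇ψ at x, so ◇ψ at z, giving w with Rzw and Ryw.
Conversely, any frame satisfying \forall x \forall y \forall z (Rxy \wedge Rxz \to \exists w (Ryw \wedge Rzw)) validates the schema.
Frame condition: \forall x \forall y \forall z (Rxy \wedge Rxz \to \exists w (Ryw \wedge Rzw)).

Convergence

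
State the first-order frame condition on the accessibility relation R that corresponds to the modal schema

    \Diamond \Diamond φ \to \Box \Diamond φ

This is a Sahlqvist (Geach-type) schema ◇^2□^0φ → □^1◇^1φ.
Minimal-valuation argument: fix x; take any y with xR^2y and any z with xR^1z. Set V(φ) to the set of worlds R-reachable from y in exactly 0 steps. Then □^0φ holds at y, so the antecedent holds at x; validity forces ◇^1φ at z, giving a w with zR^1w and yR^0w.
First-order correspondent: \forall x \forall y \forall z ((x R^2 y \wedge xRz) \to \exists w (y = w \wedge zRw)).

\forall x \forall y \forall z ((x R^2 y \wedge xRz) \to \exists w (y = w \wedge zRw))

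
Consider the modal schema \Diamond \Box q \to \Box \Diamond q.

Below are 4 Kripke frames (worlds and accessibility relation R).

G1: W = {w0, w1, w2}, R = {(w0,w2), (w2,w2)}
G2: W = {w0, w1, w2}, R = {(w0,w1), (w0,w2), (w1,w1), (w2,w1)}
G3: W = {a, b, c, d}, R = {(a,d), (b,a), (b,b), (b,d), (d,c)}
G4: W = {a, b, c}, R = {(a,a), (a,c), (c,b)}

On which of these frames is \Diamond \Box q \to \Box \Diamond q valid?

G1, G2

Frame correspondent (Sahlqvist): \forall x \forall y \forall z (Rxy \wedge Rxz \to \exists w (Ryw \wedge Rzw)) — i.e. convergence.
G1: satisfies the condition.
G2: satisfies the condition.
G3: fails — Rbb and Rbd but b and d have no common successor.
G4: fails — Raa and Rac but a and c have no common successor.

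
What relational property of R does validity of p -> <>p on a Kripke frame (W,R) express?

reflexivity

This is frame-equivalent to □p → p (substitute ¬p for p and contrapose).
Suppose □p→p is valid. At any x set V(p)={w : Rxw}. Then □p holds at x, so p holds at x, i.e. Rxx.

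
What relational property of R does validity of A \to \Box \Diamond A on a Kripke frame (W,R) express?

Suppose A→□◇A is valid. Take Rxy and set V(A)={x}. Then A at x, so □◇A at x, so ◇A at y, so some z with Ryz has A; z=x, i.e. Ryx.
Conversely, any frame satisfying \forall x \forall y (Rxy \to Ryx) validates the schema.
So the correspondent is symmetry.

symmetry: \forall x \forall y (Rxy \to Ryx)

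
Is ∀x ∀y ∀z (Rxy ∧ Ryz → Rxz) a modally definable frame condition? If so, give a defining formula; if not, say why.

The condition is transitivity. A defining modal formula is □r → □□r.

Yes, by □r → □□r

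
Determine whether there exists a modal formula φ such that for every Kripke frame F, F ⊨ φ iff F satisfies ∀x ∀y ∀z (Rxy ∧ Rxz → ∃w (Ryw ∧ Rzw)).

Definable; ◇□p → □◇p defines it

The condition is convergence. A defining modal formula is ◇□p → □◇p.
Suppose ◇□p→□◇p is valid. Take Rxy, Rxz and set V(p)={w : Ryw}. Then □p at y so ◇□p at x, so □◇p at x, so ◇p at z, giving w with Rzw and Ryw.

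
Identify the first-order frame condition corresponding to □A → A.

Reflexivity

Suppose □A→A is valid. At any x set V(A)={w : Rxw}. Then □A holds at x, so A holds at x, i.e. Rxx.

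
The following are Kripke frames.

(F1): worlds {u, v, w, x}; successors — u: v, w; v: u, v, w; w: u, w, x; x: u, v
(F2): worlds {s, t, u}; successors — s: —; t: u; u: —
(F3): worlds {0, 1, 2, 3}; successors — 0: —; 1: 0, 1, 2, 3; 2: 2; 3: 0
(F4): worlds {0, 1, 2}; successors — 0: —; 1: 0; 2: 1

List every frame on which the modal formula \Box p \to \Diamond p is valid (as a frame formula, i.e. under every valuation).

(F1)

This is the axiom for seriality; its first-order frame correspondent is \forall x \exists y Rxy.
(F1): satisfies the condition.
(F2): fails — world s has no successor.
(F3): fails — world 0 has no successor.
(F4): fails — world 0 has no successor.
Valid on: (F1).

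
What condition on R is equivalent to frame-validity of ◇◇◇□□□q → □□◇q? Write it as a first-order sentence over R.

∀x ∀y ∀z ((xR³y ∧ xR²z) → ∃w (yR³w ∧ zRw))

This is a Sahlqvist (Geach-type) schema ◇^3□^3q → □^2◇^1q.
Minimal-valuation argument: fix x; take any y with xR^3y and any z with xR^2z. Set V(q) to the set of worlds R-reachable from y in exactly 3 steps. Then □^3q holds at y, so the antecedent holds at x; validity forces ◇^1q at z, giving a w with zR^1w and yR^3w.
First-order correspondent: ∀x ∀y ∀z ((xR³y ∧ xR²z) → ∃w (yR³w ∧ zRw)).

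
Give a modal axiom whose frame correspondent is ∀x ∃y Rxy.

The condition is seriality. The D schema □r → ◇r defines it.
Suppose □r→◇r is valid. At any x set V(r)=W. Then □r at x, so ◇r at x, so x has a successor.

□r → ◇r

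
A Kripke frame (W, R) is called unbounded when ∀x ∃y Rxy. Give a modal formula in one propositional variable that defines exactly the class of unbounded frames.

A defining formula is □s → ◇s (the D axiom).
Suppose □s→◇s is valid. At any x set V(s)=W. Then □s at x, so ◇s at x, so x has a successor.

□s → ◇s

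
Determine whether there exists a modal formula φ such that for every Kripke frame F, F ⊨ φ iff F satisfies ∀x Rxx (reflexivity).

The condition is reflexivity. A defining modal formula is □q → q.
Suppose □q→q is valid. At any x set V(q)={w : Rxw}. Then □q holds at x, so q holds at x, i.e. Rxx.

Definable; □q → q defines it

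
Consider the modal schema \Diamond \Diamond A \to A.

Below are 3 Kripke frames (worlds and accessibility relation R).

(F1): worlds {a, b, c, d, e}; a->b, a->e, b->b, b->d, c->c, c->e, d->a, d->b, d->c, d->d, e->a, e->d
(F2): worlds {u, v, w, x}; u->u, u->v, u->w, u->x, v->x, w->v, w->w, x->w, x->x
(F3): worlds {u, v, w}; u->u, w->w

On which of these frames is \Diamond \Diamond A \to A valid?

(F3)

Frame correspondent (Sahlqvist): \forall x \forall y (x R^2 y \to \exists w (y = w \wedge x = w)) — i.e. a generalized confluence (Geach) condition.
(F1): fails — aR²b but b ≠ a.
(F2): fails — uR²v but v ≠ u.
(F3): holds.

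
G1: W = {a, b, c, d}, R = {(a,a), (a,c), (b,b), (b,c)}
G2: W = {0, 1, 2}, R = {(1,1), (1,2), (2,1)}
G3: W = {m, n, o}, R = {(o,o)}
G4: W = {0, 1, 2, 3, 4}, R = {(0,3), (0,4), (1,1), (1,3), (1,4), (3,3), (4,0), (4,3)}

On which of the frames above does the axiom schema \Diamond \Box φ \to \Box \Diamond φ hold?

G2, G3, G4

This is the axiom for convergence; its first-order frame correspondent is \forall x \forall y \forall z (Rxy \wedge Rxz \to \exists w (Ryw \wedge Rzw)).
G1: fails — Raa and Rac but a and c have no common successor.
G2: ✓.
G3: ✓.
G4: ✓.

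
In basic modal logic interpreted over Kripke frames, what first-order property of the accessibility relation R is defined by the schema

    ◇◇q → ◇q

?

This is frame-equivalent to □q → □□q (substitute ¬q for q and contrapose).
Suppose □q→□□q is valid. Take Rxy, Ryz and set V(q)={w : Rxw}. Then □q at x, so □□q at x, so □q at y, so q at z, i.e. Rxz.

transitivity: ∀x ∀y ∀z (Rxy ∧ Ryz → Rxz)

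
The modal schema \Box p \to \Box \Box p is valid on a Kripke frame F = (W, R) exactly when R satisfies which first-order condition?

transitivity

This schema is the 4 axiom.
Its frame correspondent is transitivity — \forall x \forall y \forall z (Rxy \wedge Ryz \to Rxz).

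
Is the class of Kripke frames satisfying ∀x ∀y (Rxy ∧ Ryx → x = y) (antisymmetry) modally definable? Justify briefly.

No — not modally definable

Any modally definable frame class is closed under surjective bounded morphisms.
The 6-cycle (worlds s,t,u,v,w,x with s→t→u→v→w→x→s) is antisymmetric. Sending even-indexed worlds to • and odd-indexed worlds to ∘ is a surjective bounded morphism onto the two-world frame with •↔∘, which is not antisymmetric.
Hence antisymmetry is not modally definable.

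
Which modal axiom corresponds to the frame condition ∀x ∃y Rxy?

□p → ◇p

This is seriality; the standard corresponding axiom is D: □p → ◇p.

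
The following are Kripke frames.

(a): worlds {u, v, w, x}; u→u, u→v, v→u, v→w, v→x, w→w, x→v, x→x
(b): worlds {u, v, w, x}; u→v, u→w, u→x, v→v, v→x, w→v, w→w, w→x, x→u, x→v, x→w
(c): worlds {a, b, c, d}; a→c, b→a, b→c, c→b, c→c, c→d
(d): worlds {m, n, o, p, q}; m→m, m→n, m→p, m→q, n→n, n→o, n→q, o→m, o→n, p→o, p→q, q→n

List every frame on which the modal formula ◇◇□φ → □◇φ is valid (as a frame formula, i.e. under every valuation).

(b)

This is the axiom for a generalized confluence (Geach) condition; its first-order frame correspondent is ∀x ∀y ∀z ((xR²y ∧ xRz) → ∃w (yRw ∧ zRw)).
(a): fails — uR²w, uRu but no t with wRt and uRt.
(b): holds.
(c): fails — aR²d, aRc but no w with dRw and cRw.
(d): fails — mR²o, mRp but no w with oRw and pRw.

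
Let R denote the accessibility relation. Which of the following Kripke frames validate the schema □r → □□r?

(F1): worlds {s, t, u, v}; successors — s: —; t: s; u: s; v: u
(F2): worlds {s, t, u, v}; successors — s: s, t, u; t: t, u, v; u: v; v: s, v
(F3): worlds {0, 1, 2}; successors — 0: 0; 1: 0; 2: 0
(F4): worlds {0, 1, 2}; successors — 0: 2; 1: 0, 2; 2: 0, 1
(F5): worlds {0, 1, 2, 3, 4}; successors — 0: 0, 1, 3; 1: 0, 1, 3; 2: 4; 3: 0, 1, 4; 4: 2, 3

(F3)

The schema corresponds to transitivity: ∀x ∀y ∀z (Rxy ∧ Ryz → Rxz).
(F1): fails — Rvu and Rus but not Rvs.
(F2): fails — Ruv and Rvs but not Rus.
(F3): holds.
(F4): fails — R02 and R20 but not R00.
(F5): fails — R34 and R43 but not R33.
Valid on: (F3).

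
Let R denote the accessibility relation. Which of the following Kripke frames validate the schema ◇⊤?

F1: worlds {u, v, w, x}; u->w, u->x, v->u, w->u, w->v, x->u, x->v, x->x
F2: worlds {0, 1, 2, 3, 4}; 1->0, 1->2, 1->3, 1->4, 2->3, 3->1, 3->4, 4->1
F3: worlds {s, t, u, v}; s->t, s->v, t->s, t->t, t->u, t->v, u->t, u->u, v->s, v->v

F1, F3

The schema corresponds to seriality: ∀x ∃y Rxy.
F1: ✓.
F2: fails — world 0 has no successor.
F3: ✓.
Valid on: F1, F3.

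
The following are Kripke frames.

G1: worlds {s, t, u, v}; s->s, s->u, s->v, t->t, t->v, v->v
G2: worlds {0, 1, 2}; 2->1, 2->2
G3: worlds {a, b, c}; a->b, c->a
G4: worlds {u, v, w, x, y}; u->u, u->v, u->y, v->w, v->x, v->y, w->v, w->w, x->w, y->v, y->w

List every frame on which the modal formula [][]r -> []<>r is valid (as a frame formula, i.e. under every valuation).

The schema corresponds to a generalized confluence (Geach) condition: forall x forall z (xRz -> exists w (x R^2 w & zRw)).
G1: fails — sRu but no w with sR²w and uRw.
G2: fails — 2R1 but no w with 2R²w and 1Rw.
G3: fails — aRb but no w with aR²w and bRw.
G4: ✓.

G4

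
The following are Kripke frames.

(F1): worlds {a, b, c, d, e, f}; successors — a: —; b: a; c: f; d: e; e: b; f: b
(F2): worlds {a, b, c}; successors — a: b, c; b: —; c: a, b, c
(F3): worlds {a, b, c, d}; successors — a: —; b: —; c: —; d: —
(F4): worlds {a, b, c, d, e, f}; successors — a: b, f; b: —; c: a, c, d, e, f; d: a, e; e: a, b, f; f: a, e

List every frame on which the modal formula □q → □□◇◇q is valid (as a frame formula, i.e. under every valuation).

Frame correspondent (Sahlqvist): ∀x ∀z (xR²z → ∃w (xRw ∧ zR²w)) — i.e. a generalized confluence (Geach) condition.
(F1): fails — cR²b but no w with cRw and bR²w.
(F2): fails — aR²b but no w with aRw and bR²w.
(F3): satisfies the condition.
(F4): fails — aR²a but no w with aRw and aR²w.
Valid on: (F3).

(F3)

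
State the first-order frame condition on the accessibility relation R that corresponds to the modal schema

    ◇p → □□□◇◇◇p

This is a Sahlqvist (Geach-type) schema ◇^1□^0p → □^3◇^3p.
Minimal-valuation argument: fix x; take any y with xR^1y and any z with xR^3z. Set V(p) to the set of worlds R-reachable from y in exactly 0 steps. Then □^0p holds at y, so the antecedent holds at x; validity forces ◇^3p at z, giving a w with zR^3w and yR^0w.
First-order correspondent: ∀x ∀y ∀z ((xRy ∧ xR³z) → ∃w (y = w ∧ zR³w)).

∀x ∀y ∀z ((xRy ∧ xR³z) → ∃w (y = w ∧ zR³w))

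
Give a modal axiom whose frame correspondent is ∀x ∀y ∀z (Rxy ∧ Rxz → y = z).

This is partial functionality; the standard corresponding axiom is CD: ◇r → □r.
Suppose ◇r→□r is valid. Take Rxy, Rxz and set V(r)={y}. Then ◇r at x, so □r at x, so r at z, i.e. z=y.

◇r → □r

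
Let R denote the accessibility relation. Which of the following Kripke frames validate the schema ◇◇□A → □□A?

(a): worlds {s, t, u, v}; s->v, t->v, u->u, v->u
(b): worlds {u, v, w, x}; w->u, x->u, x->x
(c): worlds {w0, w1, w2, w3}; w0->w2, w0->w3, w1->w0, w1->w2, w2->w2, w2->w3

This is the axiom for a generalized confluence (Geach) condition; its first-order frame correspondent is ∀x ∀y ∀z ((xR²y ∧ xR²z) → ∃w (yRw ∧ z = w)).
(a): condition met.
(b): fails — xR²u, xR²u but no t with uRt and u=t.
(c): fails — w0R²w3, w0R²w2 but no w with w3Rw and w2=w.
Valid on: (a).

(a)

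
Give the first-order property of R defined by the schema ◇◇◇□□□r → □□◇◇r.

∀x ∀y ∀z ((xR³y ∧ xR²z) → ∃w (yR³w ∧ zR²w))

This is a Sahlqvist (Geach-type) schema ◇^3□^3r → □^2◇^2r.
First-order correspondent: ∀x ∀y ∀z ((xR³y ∧ xR²z) → ∃w (yR³w ∧ zR²w)).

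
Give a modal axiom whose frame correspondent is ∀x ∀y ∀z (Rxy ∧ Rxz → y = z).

A defining formula is ◇p → □p (the CD axiom).
Suppose ◇p→□p is valid. Take Rxy, Rxz and set V(p)={y}. Then ◇p at x, so □p at x, so p at z, i.e. z=y.

◇p → □p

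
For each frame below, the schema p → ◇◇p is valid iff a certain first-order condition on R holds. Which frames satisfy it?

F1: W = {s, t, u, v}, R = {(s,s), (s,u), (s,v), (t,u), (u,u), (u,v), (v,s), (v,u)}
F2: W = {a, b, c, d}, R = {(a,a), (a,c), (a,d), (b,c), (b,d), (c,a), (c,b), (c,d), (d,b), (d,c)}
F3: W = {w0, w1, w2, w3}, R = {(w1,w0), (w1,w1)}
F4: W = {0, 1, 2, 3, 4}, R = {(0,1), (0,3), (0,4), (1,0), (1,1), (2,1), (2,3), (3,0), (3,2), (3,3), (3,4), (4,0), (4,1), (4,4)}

F2, F4

This is the axiom for a generalized confluence (Geach) condition; its first-order frame correspondent is ∀x ∃w (x = w ∧ xR²w).
F1: fails — at t but no w with t=w and tR²w.
F2: holds.
F3: fails — at w0 but no w with w0=w and w0R²w.
F4: holds.
Valid on: F2, F4.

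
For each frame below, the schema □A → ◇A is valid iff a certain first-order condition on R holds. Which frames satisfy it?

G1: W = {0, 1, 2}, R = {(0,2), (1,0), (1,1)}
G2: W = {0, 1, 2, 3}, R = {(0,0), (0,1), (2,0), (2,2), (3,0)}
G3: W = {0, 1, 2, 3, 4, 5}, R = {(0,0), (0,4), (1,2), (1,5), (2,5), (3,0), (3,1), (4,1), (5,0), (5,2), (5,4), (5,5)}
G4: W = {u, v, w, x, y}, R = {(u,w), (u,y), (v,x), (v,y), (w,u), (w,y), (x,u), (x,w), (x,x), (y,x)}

G3, G4

This is the axiom for seriality; its first-order frame correspondent is ∀x ∃y Rxy.
G1: fails — world 2 has no successor.
G2: fails — world 1 has no successor.
G3: holds.
G4: holds.
Valid on: G3, G4.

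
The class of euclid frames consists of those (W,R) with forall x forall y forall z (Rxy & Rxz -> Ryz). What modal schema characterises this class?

◇ψ → □◇ψ

This is the Euclidean property; the standard corresponding axiom is 5: ◇ψ → □◇ψ.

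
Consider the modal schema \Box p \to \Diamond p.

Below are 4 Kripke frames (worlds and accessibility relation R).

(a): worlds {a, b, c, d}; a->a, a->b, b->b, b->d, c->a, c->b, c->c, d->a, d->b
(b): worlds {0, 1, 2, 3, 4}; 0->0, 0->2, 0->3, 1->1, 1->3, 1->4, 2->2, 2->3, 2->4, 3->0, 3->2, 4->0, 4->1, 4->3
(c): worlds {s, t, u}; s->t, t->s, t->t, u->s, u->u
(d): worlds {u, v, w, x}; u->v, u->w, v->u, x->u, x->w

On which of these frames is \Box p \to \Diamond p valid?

Frame correspondent (Sahlqvist): \forall x \exists y Rxy — i.e. seriality.
(a): satisfies the condition.
(b): satisfies the condition.
(c): satisfies the condition.
(d): fails — world w has no successor.

(a), (b), (c)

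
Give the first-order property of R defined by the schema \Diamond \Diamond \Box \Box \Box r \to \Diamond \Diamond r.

\forall x \forall y (x R^2 y \to \exists w (y R^3 w \wedge x R^2 w))

This is a Sahlqvist (Geach-type) schema ◇^2□^3r → □^0◇^2r.
Minimal-valuation argument: fix x; take any y with xR^2y and any z with xR^0z. Set V(r) to the set of worlds R-reachable from y in exactly 3 steps. Then □^3r holds at y, so the antecedent holds at x; validity forces ◇^2r at z, giving a w with zR^2w and yR^3w.
First-order correspondent: \forall x \forall y (x R^2 y \to \exists w (y R^3 w \wedge x R^2 w)).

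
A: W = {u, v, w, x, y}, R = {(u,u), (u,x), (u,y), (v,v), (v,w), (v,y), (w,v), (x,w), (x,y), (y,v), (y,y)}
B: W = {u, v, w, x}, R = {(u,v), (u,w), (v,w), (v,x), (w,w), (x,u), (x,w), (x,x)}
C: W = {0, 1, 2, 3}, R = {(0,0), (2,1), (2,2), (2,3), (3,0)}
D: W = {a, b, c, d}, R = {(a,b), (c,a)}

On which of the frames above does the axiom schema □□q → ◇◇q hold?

This is the axiom for a generalized confluence (Geach) condition; its first-order frame correspondent is ∀x ∃w (xR²w ∧ xR²w).
A: condition met.
B: condition met.
C: fails — at 1 but no w with 1R²w and 1R²w.
D: fails — at a but no w with aR²w and aR²w.

A, B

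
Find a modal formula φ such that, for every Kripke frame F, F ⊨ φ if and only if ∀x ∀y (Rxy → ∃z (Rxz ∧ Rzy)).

A defining formula is □□p → □p (the C4 axiom).
Suppose □□p→□p is valid. Take Rxy and set V(p)={w : xR²w}. Then □□p at x, so □p at x, so p at y, i.e. ∃z(Rxz∧Rzy).

□□p → □p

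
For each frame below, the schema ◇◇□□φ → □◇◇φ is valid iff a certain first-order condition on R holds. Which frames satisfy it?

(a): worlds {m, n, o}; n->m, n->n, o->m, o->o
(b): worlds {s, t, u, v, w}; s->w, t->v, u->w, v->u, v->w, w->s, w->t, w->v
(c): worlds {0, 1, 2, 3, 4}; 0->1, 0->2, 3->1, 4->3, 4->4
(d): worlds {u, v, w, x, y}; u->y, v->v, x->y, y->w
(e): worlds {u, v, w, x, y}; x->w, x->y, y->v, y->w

This is the axiom for a generalized confluence (Geach) condition; its first-order frame correspondent is ∀x ∀y ∀z ((xR²y ∧ xRz) → ∃w (yR²w ∧ zR²w)).
(a): fails — nR²m, nRm but no w with mR²w and mR²w.
(b): fails — vR²t, vRu but no w* with tR²w* and uR²w*.
(c): fails — 4R²1, 4R3 but no w with 1R²w and 3R²w.
(d): fails — uR²w, uRy but no t with wR²t and yR²t.
(e): fails — xR²v, xRw but no t with vR²t and wR²t.
Valid on no frame.

none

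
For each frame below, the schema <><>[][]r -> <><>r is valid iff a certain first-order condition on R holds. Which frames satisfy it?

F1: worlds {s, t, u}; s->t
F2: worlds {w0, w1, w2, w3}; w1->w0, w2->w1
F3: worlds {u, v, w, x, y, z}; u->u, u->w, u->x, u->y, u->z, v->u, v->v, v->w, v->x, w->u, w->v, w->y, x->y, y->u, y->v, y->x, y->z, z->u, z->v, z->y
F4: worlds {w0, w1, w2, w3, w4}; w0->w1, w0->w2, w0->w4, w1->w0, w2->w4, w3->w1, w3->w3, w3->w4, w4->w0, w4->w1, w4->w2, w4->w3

This is the axiom for a generalized confluence (Geach) condition; its first-order frame correspondent is forall x forall y (x R^2 y -> exists w (y R^2 w & x R^2 w)).
F1: satisfies the condition.
F2: fails — w2R²w0 but no w with w0R²w and w2R²w.
F3: satisfies the condition.
F4: satisfies the condition.
Valid on: F1, F3, F4.

F1, F3, F4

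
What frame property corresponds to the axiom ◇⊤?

◇⊤ holds at w iff w has a successor, so frame-validity of ◇⊤ is exactly seriality. Equivalently via □ψ → ◇ψ:
Suppose □ψ→◇ψ is valid. At any x set V(ψ)=W. Then □ψ at x, so ◇ψ at x, so x has a successor.

seriality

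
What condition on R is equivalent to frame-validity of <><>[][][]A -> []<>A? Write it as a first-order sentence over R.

forall x forall y forall z ((x R^2 y & xRz) -> exists w (y R^3 w & zRw))

This is a Sahlqvist (Geach-type) schema ◇^2□^3A → □^1◇^1A.
First-order correspondent: forall x forall y forall z ((x R^2 y & xRz) -> exists w (y R^3 w & zRw)).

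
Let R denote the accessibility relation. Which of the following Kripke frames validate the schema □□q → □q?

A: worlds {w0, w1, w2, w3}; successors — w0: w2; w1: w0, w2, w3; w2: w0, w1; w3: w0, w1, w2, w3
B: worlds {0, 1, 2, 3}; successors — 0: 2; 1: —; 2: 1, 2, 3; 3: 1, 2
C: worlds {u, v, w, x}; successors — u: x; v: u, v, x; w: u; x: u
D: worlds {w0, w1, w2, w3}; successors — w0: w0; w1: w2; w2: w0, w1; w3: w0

Frame correspondent (Sahlqvist): ∀x ∀y (Rxy → ∃z (Rxz ∧ Rzy)) — i.e. density.
A: fails — Rw0w2 but no z with Rw0z and Rzw2.
B: condition met.
C: fails — Rwu but no z with Rwz and Rzu.
D: fails — Rw1w2 but no z with Rw1z and Rzw2.

B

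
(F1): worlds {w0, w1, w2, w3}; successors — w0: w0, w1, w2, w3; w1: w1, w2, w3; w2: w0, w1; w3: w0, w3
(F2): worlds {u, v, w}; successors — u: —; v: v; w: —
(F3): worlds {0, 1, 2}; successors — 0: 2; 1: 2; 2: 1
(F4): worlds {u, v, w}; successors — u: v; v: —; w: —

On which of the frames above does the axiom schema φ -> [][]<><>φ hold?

(F1), (F2), (F4)

The schema corresponds to a generalized confluence (Geach) condition: forall x forall z (x R^2 z -> exists w (x = w & z R^2 w)).
(F1): holds.
(F2): holds.
(F3): fails — 0R²1 but no w with 0=w and 1R²w.
(F4): holds.
Valid on: (F1), (F2), (F4).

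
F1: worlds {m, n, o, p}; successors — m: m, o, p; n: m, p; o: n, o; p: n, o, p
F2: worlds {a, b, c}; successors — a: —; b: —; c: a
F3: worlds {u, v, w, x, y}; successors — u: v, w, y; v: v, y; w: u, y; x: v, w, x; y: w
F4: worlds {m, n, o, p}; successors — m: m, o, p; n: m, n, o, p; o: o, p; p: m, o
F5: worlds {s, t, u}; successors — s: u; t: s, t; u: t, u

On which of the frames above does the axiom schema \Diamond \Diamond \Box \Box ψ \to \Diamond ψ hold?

F1, F2, F4, F5

The schema corresponds to a generalized confluence (Geach) condition: \forall x \forall y (x R^2 y \to \exists w (y R^2 w \wedge xRw)).
F1: holds.
F2: holds.
F3: fails — xR²y but no t with yR²t and xRt.
F4: holds.
F5: holds.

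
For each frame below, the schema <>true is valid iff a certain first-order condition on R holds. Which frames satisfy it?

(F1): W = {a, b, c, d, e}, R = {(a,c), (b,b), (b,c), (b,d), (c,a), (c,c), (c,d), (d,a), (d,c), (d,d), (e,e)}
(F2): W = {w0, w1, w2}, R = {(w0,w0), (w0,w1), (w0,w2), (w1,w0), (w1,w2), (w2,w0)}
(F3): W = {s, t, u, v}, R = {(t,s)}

The schema corresponds to seriality: forall x exists y Rxy.
(F1): ✓.
(F2): ✓.
(F3): fails — world s has no successor.
Valid on: (F1), (F2).

(F1), (F2)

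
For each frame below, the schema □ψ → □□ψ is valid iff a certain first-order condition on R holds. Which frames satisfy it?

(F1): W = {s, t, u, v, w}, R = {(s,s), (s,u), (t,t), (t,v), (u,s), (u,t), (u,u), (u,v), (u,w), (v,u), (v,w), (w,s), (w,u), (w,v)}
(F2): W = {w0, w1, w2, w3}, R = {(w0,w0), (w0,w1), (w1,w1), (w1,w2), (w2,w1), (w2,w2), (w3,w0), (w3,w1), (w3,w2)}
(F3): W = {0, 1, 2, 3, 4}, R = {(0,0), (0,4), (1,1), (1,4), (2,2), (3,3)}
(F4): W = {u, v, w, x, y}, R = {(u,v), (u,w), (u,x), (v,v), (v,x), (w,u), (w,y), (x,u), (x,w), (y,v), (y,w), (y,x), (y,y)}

Frame correspondent (Sahlqvist): ∀x ∀y ∀z (Rxy ∧ Ryz → Rxz) — i.e. transitivity.
(F1): fails — Rtv and Rvw but not Rtw.
(F2): fails — Rw0w1 and Rw1w2 but not Rw0w2.
(F3): condition met.
(F4): fails — Rxw and Rwy but not Rxy.
Valid on: (F3).

(F3)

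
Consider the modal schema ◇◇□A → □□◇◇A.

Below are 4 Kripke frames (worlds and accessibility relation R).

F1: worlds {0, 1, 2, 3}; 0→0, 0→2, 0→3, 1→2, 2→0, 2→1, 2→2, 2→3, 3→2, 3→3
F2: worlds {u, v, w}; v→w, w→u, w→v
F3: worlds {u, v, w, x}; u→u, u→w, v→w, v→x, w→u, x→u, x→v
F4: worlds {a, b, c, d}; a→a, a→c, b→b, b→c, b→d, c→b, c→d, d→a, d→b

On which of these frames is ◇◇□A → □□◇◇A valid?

The schema corresponds to a generalized confluence (Geach) condition: ∀x ∀y ∀z ((xR²y ∧ xR²z) → ∃w (yRw ∧ zR²w)).
F1: ✓.
F2: fails — vR²u, vR²u but no t with uRt and uR²t.
F3: fails — vR²v, vR²v but no t with vRt and vR²t.
F4: ✓.
Valid on: F1, F4.

F1, F4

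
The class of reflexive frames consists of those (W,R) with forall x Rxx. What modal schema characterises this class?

This is reflexivity; the standard corresponding axiom is T: □p → p.
Suppose □p→p is valid. At any x set V(p)={w : Rxw}. Then □p holds at x, so p holds at x, i.e. Rxx.

□p → p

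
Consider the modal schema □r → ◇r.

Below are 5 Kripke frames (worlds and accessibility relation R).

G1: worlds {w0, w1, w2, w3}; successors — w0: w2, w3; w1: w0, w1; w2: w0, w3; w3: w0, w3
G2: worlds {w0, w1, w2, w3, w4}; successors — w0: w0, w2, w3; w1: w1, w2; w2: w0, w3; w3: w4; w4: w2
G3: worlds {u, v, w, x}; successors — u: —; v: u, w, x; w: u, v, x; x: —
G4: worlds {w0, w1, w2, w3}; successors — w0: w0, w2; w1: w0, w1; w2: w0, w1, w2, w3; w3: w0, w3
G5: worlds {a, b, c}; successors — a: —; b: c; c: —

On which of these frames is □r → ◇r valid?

G1, G2, G4

This is the axiom for seriality; its first-order frame correspondent is ∀x ∃y Rxy.
G1: condition met.
G2: condition met.
G3: fails — world u has no successor.
G4: condition met.
G5: fails — world a has no successor.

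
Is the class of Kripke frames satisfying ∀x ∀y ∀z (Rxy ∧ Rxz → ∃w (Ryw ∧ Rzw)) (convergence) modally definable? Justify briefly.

Definable; ◇□q → □◇q defines it

The condition is convergence. A defining modal formula is ◇□q → □◇q.
Suppose ◇□q→□◇q is valid. Take Rxy, Rxz and set V(q)={w : Ryw}. Then □q at y so ◇□q at x, so □◇q at x, so ◇q at z, giving w with Rzw and Ryw.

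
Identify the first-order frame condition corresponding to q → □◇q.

Suppose q→□◇q is valid. Take Rxy and set V(q)={x}. Then q at x, so □◇q at x, so ◇q at y, so some z with Ryz has q; z=x, i.e. Ryx.

Symmetry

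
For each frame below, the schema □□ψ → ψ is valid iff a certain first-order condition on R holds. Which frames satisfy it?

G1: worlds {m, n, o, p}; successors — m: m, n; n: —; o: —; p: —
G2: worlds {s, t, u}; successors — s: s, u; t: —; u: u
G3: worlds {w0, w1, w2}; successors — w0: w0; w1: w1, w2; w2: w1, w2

G3

The schema corresponds to a generalized confluence (Geach) condition: ∀x ∃w (xR²w ∧ x = w).
G1: fails — at n but no w with nR²w and n=w.
G2: fails — at t but no w with tR²w and t=w.
G3: holds.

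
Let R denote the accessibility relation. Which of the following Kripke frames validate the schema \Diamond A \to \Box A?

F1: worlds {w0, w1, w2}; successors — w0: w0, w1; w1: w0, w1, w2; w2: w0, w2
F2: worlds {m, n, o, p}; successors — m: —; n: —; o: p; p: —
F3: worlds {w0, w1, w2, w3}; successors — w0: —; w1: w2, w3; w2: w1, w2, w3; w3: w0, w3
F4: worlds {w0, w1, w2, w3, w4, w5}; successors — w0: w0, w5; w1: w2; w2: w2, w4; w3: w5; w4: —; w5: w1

F2

The schema corresponds to partial functionality: \forall x \forall y \forall z (Rxy \wedge Rxz \to y = z).
F1: fails — w0 sees both w0 and w1.
F2: satisfies the condition.
F3: fails — w1 sees both w2 and w3.
F4: fails — w0 sees both w0 and w5.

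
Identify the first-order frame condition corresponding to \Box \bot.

emptiness of R

□⊥ is valid iff no world has any successor (otherwise □⊥ fails at any world with one).
Conversely, any frame satisfying \forall x \forall y \neg Rxy validates the schema.
So the correspondent is emptiness of R.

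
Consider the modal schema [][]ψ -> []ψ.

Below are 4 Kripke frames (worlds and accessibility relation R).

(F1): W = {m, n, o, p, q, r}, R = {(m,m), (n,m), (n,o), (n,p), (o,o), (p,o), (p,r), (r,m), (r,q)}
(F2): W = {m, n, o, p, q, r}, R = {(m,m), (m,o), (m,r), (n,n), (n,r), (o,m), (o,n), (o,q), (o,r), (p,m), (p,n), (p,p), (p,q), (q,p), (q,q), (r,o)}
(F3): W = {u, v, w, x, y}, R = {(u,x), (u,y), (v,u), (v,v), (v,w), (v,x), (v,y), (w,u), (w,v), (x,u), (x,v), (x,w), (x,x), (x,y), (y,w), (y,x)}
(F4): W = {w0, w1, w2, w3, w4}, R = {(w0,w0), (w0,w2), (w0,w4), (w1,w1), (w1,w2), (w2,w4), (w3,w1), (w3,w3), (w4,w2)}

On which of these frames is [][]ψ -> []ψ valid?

This is the axiom for density; its first-order frame correspondent is forall x forall y (Rxy -> exists z (Rxz & Rzy)).
(F1): fails — Rpr but no z with Rpz and Rzr.
(F2): fails — Rro but no z with Rrz and Rzo.
(F3): holds.
(F4): fails — Rw2w4 but no z with Rw2z and Rzw4.
Valid on: (F3).

(F3)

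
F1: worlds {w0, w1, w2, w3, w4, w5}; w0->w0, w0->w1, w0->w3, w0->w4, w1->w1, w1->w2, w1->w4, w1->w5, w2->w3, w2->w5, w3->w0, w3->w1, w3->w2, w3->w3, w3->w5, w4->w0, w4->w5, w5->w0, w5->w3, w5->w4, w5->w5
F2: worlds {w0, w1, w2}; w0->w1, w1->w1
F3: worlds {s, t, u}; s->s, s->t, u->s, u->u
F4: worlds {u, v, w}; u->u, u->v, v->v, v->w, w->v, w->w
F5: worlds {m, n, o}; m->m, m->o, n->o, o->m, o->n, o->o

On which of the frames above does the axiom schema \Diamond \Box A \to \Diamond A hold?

F1, F2, F4, F5

The schema corresponds to a generalized confluence (Geach) condition: \forall x \forall y (xRy \to \exists w (yRw \wedge xRw)).
F1: satisfies the condition.
F2: satisfies the condition.
F3: fails — sRt but no w with tRw and sRw.
F4: satisfies the condition.
F5: satisfies the condition.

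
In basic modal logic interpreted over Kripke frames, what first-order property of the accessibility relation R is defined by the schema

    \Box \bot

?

Emptiness of R

This schema is the Ver axiom.
Its frame correspondent is emptiness of R — \forall x \forall y \neg Rxy.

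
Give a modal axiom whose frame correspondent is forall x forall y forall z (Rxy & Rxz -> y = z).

◇q → □q

This is partial functionality; the standard corresponding axiom is CD: ◇q → □q.
Suppose ◇q→□q is valid. Take Rxy, Rxz and set V(q)={y}. Then ◇q at x, so □q at x, so q at z, i.e. z=y.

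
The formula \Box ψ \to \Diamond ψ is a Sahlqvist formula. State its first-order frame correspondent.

seriality: \forall x \exists y Rxy

This is the D axiom.
It corresponds to seriality: \forall x \exists y Rxy.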